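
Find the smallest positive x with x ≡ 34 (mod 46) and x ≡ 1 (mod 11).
34

Using Chinese Remainder Theorem:
M = 46 × 11 = 506
M1 = 11, M2 = 46
y1 = 11^(-1) mod 46 = 21
y2 = 46^(-1) mod 11 = 6
x = (34×11×21 + 1×46×6) mod 506 = 34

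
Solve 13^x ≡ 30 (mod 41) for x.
33

Baby-step giant-step with step n = ⌈√41⌉ = 7.
Baby steps 13^j mod 41 (j:value) for j=0..6: 0:1, 1:13, 2:5, 3:24, 4:25, 5:38, 6:2.
Giant-step multiplier: 13^(-7) ≡ 13^(40-7) = 13^33 ≡ 30 (mod 41).
Giant steps γ_i = 30·30^i mod 41: γ_0=30, γ_1=39, γ_2=22, γ_3=4, γ_4=38 (in table at j=5).
x = i·n + j = 4·7 + 5 = 33.
Check: 13^33 ≡ 30 (mod 41).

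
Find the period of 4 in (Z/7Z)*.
3

7 is prime, so ord(4) divides φ(7) = 6.
Divisors of 6: 1, 2, 3, 6.
Repeated squaring: 4^1 ≡ 4, 4^2 ≡ 2, 4^4 ≡ 4 (mod 7).
Test 4^d mod 7 for each divisor d in increasing order:
4^1 ≡ 4
4^2 ≡ 2
4^3 = 4^2·4^1 ≡ 1  ← first divisor giving 1
The order is 3.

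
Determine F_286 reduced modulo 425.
373

Matrix identity: Q^n = [[F_(n+1), F_n], [F_n, F_(n-1)]] with Q = [[1,1],[1,0]].
n = 286 = 100011110₂. Square-and-multiply, entries mod 425:
Q^1 = [[1,1],[1,0]]
Q^2 = (Q^1)² = [[2,1],[1,1]]
Q^4 = (Q^2)² = [[5,3],[3,2]]
Q^8 = (Q^4)² = [[34,21],[21,13]]
Q^17 = (Q^8)²·Q = [[34,322],[322,137]]
Q^35 = (Q^17)²·Q = [[102,290],[290,237]]
Q^71 = (Q^35)²·Q = [[289,154],[154,135]]
Q^143 = (Q^71)²·Q = [[408,137],[137,271]]
Q^286 = (Q^143)² = [[358,373],[373,410]]
F_286 mod 425 = Q^286[0][1] = 373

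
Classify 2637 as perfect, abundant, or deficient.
deficient

Proper divisors of 2637: sum = 1 + 3 + 9 + 293 + 879 = 1185
Since 1185 < 2637, 2637 is deficient.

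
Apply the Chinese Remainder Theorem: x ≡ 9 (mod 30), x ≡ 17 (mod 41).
99

Using Chinese Remainder Theorem:
M = 30 × 41 = 1230
M1 = 41, M2 = 30
y1 = 41^(-1) mod 30 = 11
y2 = 30^(-1) mod 41 = 26
x = (9×41×11 + 17×30×26) mod 1230 = 99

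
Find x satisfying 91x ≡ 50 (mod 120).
x ≡ 110 (mod 120)

gcd(91, 120) = 1, which divides 50, so solutions exist.
Find 91^(-1) mod 120 by the extended Euclidean algorithm:
120 = 1 × 91 + 29  ⟹  29 = (1)·120 + (-1)·91
91 = 3 × 29 + 4  ⟹  4 = (-3)·120 + (4)·91
29 = 7 × 4 + 1  ⟹  1 = (22)·120 + (-29)·91
So (-29)·91 ≡ 1 (mod 120), i.e. 91^(-1) ≡ -29 ≡ 91 (mod 120).
x ≡ 91 × 50 = 4550 ≡ 110 (mod 120).
Check: 91 × 110 = 10010 ≡ 50 (mod 120).
Unique solution: x ≡ 110 (mod 120)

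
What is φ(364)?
144

364 = 2^2 × 7 × 13
φ(n) = n × ∏(1 - 1/p) for each prime p dividing n
φ(364) = 364 × (1 - 1/2) × (1 - 1/7) × (1 - 1/13) = 144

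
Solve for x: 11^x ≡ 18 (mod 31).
22

Baby-step giant-step with step n = ⌈√31⌉ = 6.
Baby steps 11^j mod 31 (j:value) for j=0..5: 0:1, 1:11, 2:28, 3:29, 4:9, 5:6.
Giant-step multiplier: 11^(-6) ≡ 11^(30-6) = 11^24 ≡ 8 (mod 31).
Giant steps γ_i = 18·8^i mod 31: γ_0=18, γ_1=20, γ_2=5, γ_3=9 (in table at j=4).
x = i·n + j = 3·6 + 4 = 22.
Check: 11^22 ≡ 18 (mod 31).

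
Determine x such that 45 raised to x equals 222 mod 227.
78

Baby-step giant-step with step n = ⌈√227⌉ = 16.
Baby steps 45^j mod 227 (j:value) for j=0..15: 0:1, 1:45, 2:209, 3:98, 4:97, 5:52, 6:70, 7:199, 8:102, 9:50, 10:207, 11:8, 12:133, 13:83, 14:103, 15:95.
Giant-step multiplier: 45^(-16) ≡ 45^(226-16) = 45^210 ≡ 221 (mod 227).
Giant steps γ_i = 222·221^i mod 227: γ_0=222, γ_1=30, γ_2=47, γ_3=172, γ_4=103 (in table at j=14).
x = i·n + j = 4·16 + 14 = 78.
Check: 45^78 ≡ 222 (mod 227).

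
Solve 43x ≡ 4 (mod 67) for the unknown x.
x ≡ 11 (mod 67)

gcd(43, 67) = 1, which divides 4, so solutions exist.
Find 43^(-1) mod 67 by the extended Euclidean algorithm:
67 = 1 × 43 + 24  ⟹  24 = (1)·67 + (-1)·43
43 = 1 × 24 + 19  ⟹  19 = (-1)·67 + (2)·43
24 = 1 × 19 + 5  ⟹  5 = (2)·67 + (-3)·43
19 = 3 × 5 + 4  ⟹  4 = (-7)·67 + (11)·43
5 = 1 × 4 + 1  ⟹  1 = (9)·67 + (-14)·43
So (-14)·43 ≡ 1 (mod 67), i.e. 43^(-1) ≡ -14 ≡ 53 (mod 67).
x ≡ 53 × 4 = 212 ≡ 11 (mod 67).
Check: 43 × 11 = 473 ≡ 4 (mod 67).
Unique solution: x ≡ 11 (mod 67)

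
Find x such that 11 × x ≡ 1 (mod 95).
26

gcd(11, 95) = 1, so the inverse exists.
Extended Euclidean algorithm on (95, 11):
95 = 8 × 11 + 7  ⟹  7 = (1)·95 + (-8)·11
11 = 1 × 7 + 4  ⟹  4 = (-1)·95 + (9)·11
7 = 1 × 4 + 3  ⟹  3 = (2)·95 + (-17)·11
4 = 1 × 3 + 1  ⟹  1 = (-3)·95 + (26)·11
So (26)·11 ≡ 1 (mod 95), i.e. 11^(-1) ≡ 26 (mod 95).
Check: 11 × 26 = 286 ≡ 1 (mod 95)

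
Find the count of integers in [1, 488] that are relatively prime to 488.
240

488 = 2^3 × 61
φ(n) = n × ∏(1 - 1/p) for each prime p dividing n
φ(488) = 488 × (1 - 1/2) × (1 - 1/61) = 240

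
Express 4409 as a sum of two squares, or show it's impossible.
40² + 53² (a=40, b=53)

Factorization: 4409 = 4409
By Fermat: n is sum of two squares iff every prime p ≡ 3 (mod 4) appears to even power.
All primes ≡ 3 (mod 4) appear to even power.
Search a = 0, 1, 2, … for 4409 - a² a perfect square: first hit at a = 40: 4409 - 1600 = 2809 = 53².
4409 = 40² + 53² = 1600 + 2809 ✓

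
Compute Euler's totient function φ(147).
84

147 = 3 × 7^2
φ(n) = n × ∏(1 - 1/p) for each prime p dividing n
φ(147) = 147 × (1 - 1/3) × (1 - 1/7) = 84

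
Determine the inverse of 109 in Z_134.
75

gcd(109, 134) = 1, so the inverse exists.
Extended Euclidean algorithm on (134, 109):
134 = 1 × 109 + 25  ⟹  25 = (1)·134 + (-1)·109
109 = 4 × 25 + 9  ⟹  9 = (-4)·134 + (5)·109
25 = 2 × 9 + 7  ⟹  7 = (9)·134 + (-11)·109
9 = 1 × 7 + 2  ⟹  2 = (-13)·134 + (16)·109
7 = 3 × 2 + 1  ⟹  1 = (48)·134 + (-59)·109
So (-59)·109 ≡ 1 (mod 134), i.e. 109^(-1) ≡ -59 ≡ 75 (mod 134).
Check: 109 × 75 = 8175 ≡ 1 (mod 134)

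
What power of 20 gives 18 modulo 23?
20

Baby-step giant-step with step n = ⌈√23⌉ = 5.
Baby steps 20^j mod 23 (j:value) for j=0..4: 0:1, 1:20, 2:9, 3:19, 4:12.
Giant-step multiplier: 20^(-5) ≡ 20^(22-5) = 20^17 ≡ 7 (mod 23).
Giant steps γ_i = 18·7^i mod 23: γ_0=18, γ_1=11, γ_2=8, γ_3=10, γ_4=1 (in table at j=0).
x = i·n + j = 4·5 + 0 = 20.
Check: 20^20 ≡ 18 (mod 23).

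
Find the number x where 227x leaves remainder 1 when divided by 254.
47

gcd(227, 254) = 1, so the inverse exists.
Extended Euclidean algorithm on (254, 227):
254 = 1 × 227 + 27  ⟹  27 = (1)·254 + (-1)·227
227 = 8 × 27 + 11  ⟹  11 = (-8)·254 + (9)·227
27 = 2 × 11 + 5  ⟹  5 = (17)·254 + (-19)·227
11 = 2 × 5 + 1  ⟹  1 = (-42)·254 + (47)·227
So (47)·227 ≡ 1 (mod 254), i.e. 227^(-1) ≡ 47 (mod 254).
Check: 227 × 47 = 10669 ≡ 1 (mod 254)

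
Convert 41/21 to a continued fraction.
[1; 1, 20]

Euclidean algorithm steps:
41 = 1 × 21 + 20
21 = 1 × 20 + 1
20 = 20 × 1 + 0
Continued fraction: [1; 1, 20]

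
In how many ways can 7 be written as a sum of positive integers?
15

p(n) counts ways to write n as a sum of positive integers (order ignored).
Examples: 7; 6 + 1; 5 + 2; 5 + 1 + 1; 4 + 3; ... (15 total)
p(7) = 15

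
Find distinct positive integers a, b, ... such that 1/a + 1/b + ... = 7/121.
1/18 + 1/436 + 1/474804

Greedy algorithm:
7/121: ceiling(121/7) = 18, use 1/18
5/2178: ceiling(2178/5) = 436, use 1/436
1/474804: ceiling(474804/1) = 474804, use 1/474804
Result: 7/121 = 1/18 + 1/436 + 1/474804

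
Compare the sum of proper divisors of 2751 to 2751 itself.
deficient

Proper divisors of 2751: sum = 1 + 3 + 7 + 21 + 131 + 393 + 917 = 1473
Since 1473 < 2751, 2751 is deficient.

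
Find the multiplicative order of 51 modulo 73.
8

73 is prime, so ord(51) divides φ(73) = 72.
Divisors of 72: 1, 2, 3, 4, 6, 8, 9, 12, 18, 24, 36, 72.
Repeated squaring: 51^1 ≡ 51, 51^2 ≡ 46, 51^4 ≡ 72, 51^8 ≡ 1, 51^16 ≡ 1, 51^32 ≡ 1, 51^64 ≡ 1 (mod 73).
Test 51^d mod 73 for each divisor d in increasing order:
51^1 ≡ 51
51^2 ≡ 46
51^3 = 51^2·51^1 ≡ 10
51^4 ≡ 72
51^6 = 51^4·51^2 ≡ 27
51^8 ≡ 1  ← first divisor giving 1
The order is 8.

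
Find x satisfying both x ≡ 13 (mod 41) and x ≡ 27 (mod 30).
177

Using Chinese Remainder Theorem:
M = 41 × 30 = 1230
M1 = 30, M2 = 41
y1 = 30^(-1) mod 41 = 26
y2 = 41^(-1) mod 30 = 11
x = (13×30×26 + 27×41×11) mod 1230 = 177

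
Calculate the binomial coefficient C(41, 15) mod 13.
3

Using Lucas' theorem:
Write n=41 and k=15 in base 13:
n in base 13: [3, 2]
k in base 13: [1, 2]
C(41,15) mod 13 = ∏ C(n_i, k_i) mod 13
Digit binomials (mod 13): C(3,1) = 3; C(2,2) = 1
Product: 3 × 1 = 3 ≡ 3 (mod 13)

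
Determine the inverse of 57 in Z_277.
243

gcd(57, 277) = 1, so the inverse exists.
Extended Euclidean algorithm on (277, 57):
277 = 4 × 57 + 49  ⟹  49 = (1)·277 + (-4)·57
57 = 1 × 49 + 8  ⟹  8 = (-1)·277 + (5)·57
49 = 6 × 8 + 1  ⟹  1 = (7)·277 + (-34)·57
So (-34)·57 ≡ 1 (mod 277), i.e. 57^(-1) ≡ -34 ≡ 243 (mod 277).
Check: 57 × 243 = 13851 ≡ 1 (mod 277)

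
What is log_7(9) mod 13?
4

Baby-step giant-step with step n = ⌈√13⌉ = 4.
Baby steps 7^j mod 13 (j:value) for j=0..3: 0:1, 1:7, 2:10, 3:5.
Giant-step multiplier: 7^(-4) ≡ 7^(12-4) = 7^8 ≡ 3 (mod 13).
Giant steps γ_i = 9·3^i mod 13: γ_0=9, γ_1=1 (in table at j=0).
x = i·n + j = 1·4 + 0 = 4.
Check: 7^4 ≡ 9 (mod 13).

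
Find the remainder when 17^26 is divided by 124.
9

Repeated squaring. Binary of 26 = 11010.
17^1 ≡ 17 (mod 124); 17^2 ≡ 41 (mod 124); 17^4 ≡ 69 (mod 124); 17^8 ≡ 49 (mod 124); 17^16 ≡ 45 (mod 124)
17^26 = 17^2 × 17^8 × 17^16 ≡ 9 (mod 124)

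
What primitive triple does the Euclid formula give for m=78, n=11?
(5963, 1716, 6205)

Euclid's formula: a = m² - n², b = 2mn, c = m² + n²
m = 78, n = 11
a = 78² - 11² = 6084 - 121 = 5963
b = 2 × 78 × 11 = 1716
c = 78² + 11² = 6084 + 121 = 6205
Verification: 5963² + 1716² = 35557369 + 2944656 = 38502025 = 6205² ✓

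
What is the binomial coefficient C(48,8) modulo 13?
9

Using Lucas' theorem:
Write n=48 and k=8 in base 13:
n in base 13: [3, 9]
k in base 13: [0, 8]
C(48,8) mod 13 = ∏ C(n_i, k_i) mod 13
Digit binomials (mod 13): C(3,0) = 1; C(9,8) = 9
Product: 1 × 9 = 9 ≡ 9 (mod 13)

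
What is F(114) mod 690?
652

Matrix identity: Q^n = [[F_(n+1), F_n], [F_n, F_(n-1)]] with Q = [[1,1],[1,0]].
n = 114 = 1110010₂. Square-and-multiply, entries mod 690:
Q^1 = [[1,1],[1,0]]
Q^3 = (Q^1)²·Q = [[3,2],[2,1]]
Q^7 = (Q^3)²·Q = [[21,13],[13,8]]
Q^14 = (Q^7)² = [[610,377],[377,233]]
Q^28 = (Q^14)² = [[179,411],[411,458]]
Q^57 = (Q^28)²·Q = [[469,172],[172,297]]
Q^114 = (Q^57)² = [[455,652],[652,493]]
F_114 mod 690 = Q^114[0][1] = 652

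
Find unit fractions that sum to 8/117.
1/15 + 1/585

Greedy algorithm:
8/117: ceiling(117/8) = 15, use 1/15
1/585: ceiling(585/1) = 585, use 1/585
Result: 8/117 = 1/15 + 1/585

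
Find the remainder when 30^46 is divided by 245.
30

Repeated squaring. Binary of 46 = 101110.
30^1 ≡ 30 (mod 245); 30^2 ≡ 165 (mod 245); 30^4 ≡ 30 (mod 245); 30^8 ≡ 165 (mod 245); 30^16 ≡ 30 (mod 245); 30^32 ≡ 165 (mod 245)
30^46 = 30^2 × 30^4 × 30^8 × 30^32 ≡ 30 (mod 245)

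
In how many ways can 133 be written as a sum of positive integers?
7346629512

p(n) counts ways to write n as a sum of positive integers (order ignored).
Euler's pentagonal recurrence: p(k) = p(k-1) + p(k-2) - p(k-5) - p(k-7) + p(k-12) + p(k-15) - ... (offsets j(3j∓1)/2, signs ++--, p(0)=1, p(<0)=0).
DP table for k = 0..132: p(0)=1, p(1)=1, p(2)=2, p(3)=3, p(4)=5, p(5)=7, p(6)=11, p(7)=15, p(8)=22, p(9)=30, p(10)=42, p(11)=56, p(12)=77, p(13)=101, p(14)=135, p(15)=176, p(16)=231, p(17)=297, p(18)=385, p(19)=490, p(20)=627, p(21)=792, p(22)=1002, p(23)=1255, p(24)=1575, p(25)=1958, p(26)=2436, p(27)=3010, p(28)=3718, p(29)=4565, p(30)=5604, p(31)=6842, p(32)=8349, p(33)=10143, p(34)=12310, p(35)=14883, p(36)=17977, p(37)=21637, p(38)=26015, p(39)=31185, p(40)=37338, p(41)=44583, p(42)=53174, p(43)=63261, p(44)=75175, p(45)=89134, p(46)=105558, p(47)=124754, p(48)=147273, p(49)=173525, p(50)=204226, p(51)=239943, p(52)=281589, p(53)=329931, p(54)=386155, p(55)=451276, p(56)=526823, p(57)=614154, p(58)=715220, p(59)=831820, p(60)=966467, p(61)=1121505, p(62)=1300156, p(63)=1505499, p(64)=1741630, p(65)=2012558, p(66)=2323520, p(67)=2679689, p(68)=3087735, p(69)=3554345, p(70)=4087968, p(71)=4697205, p(72)=5392783, p(73)=6185689, p(74)=7089500, p(75)=8118264, p(76)=9289091, p(77)=10619863, p(78)=12132164, p(79)=13848650, p(80)=15796476, p(81)=18004327, p(82)=20506255, p(83)=23338469, p(84)=26543660, p(85)=30167357, p(86)=34262962, p(87)=38887673, p(88)=44108109, p(89)=49995925, p(90)=56634173, p(91)=64112359, p(92)=72533807, p(93)=82010177, p(94)=92669720, p(95)=104651419, p(96)=118114304, p(97)=133230930, p(98)=150198136, p(99)=169229875, p(100)=190569292, p(101)=214481126, p(102)=241265379, p(103)=271248950, p(104)=304801365, p(105)=342325709, p(106)=384276336, p(107)=431149389, p(108)=483502844, p(109)=541946240, p(110)=607163746, p(111)=679903203, p(112)=761002156, p(113)=851376628, p(114)=952050665, p(115)=1064144451, p(116)=1188908248, p(117)=1327710076, p(118)=1482074143, p(119)=1653668665, p(120)=1844349560, p(121)=2056148051, p(122)=2291320912, p(123)=2552338241, p(124)=2841940500, p(125)=3163127352, p(126)=3519222692, p(127)=3913864295, p(128)=4351078600, p(129)=4835271870, p(130)=5371315400, p(131)=5964539504, p(132)=6620830889.
Final step: p(133) = p(132) + p(131) - p(128) - p(126) + p(121) + p(118) - p(111) - p(107) + p(98) + p(93) - p(82) - p(76) + p(63) + p(56) - p(41) - p(33) + p(16) + p(7)
= 6620830889 + 5964539504 - 4351078600 - 3519222692 + 2056148051 + 1482074143 - 679903203 - 431149389 + 150198136 + 82010177 - 20506255 - 9289091 + 1505499 + 526823 - 44583 - 10143 + 231 + 15
= 7346629512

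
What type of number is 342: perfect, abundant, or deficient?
abundant

Proper divisors of 342: sum = 1 + 2 + 3 + 6 + 9 + 18 + 19 + 38 + 57 + 114 + 171 = 438
Since 438 > 342, 342 is abundant.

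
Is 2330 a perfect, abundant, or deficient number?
deficient

Proper divisors of 2330: sum = 1 + 2 + 5 + 10 + 233 + 466 + 1165 = 1882
Since 1882 < 2330, 2330 is deficient.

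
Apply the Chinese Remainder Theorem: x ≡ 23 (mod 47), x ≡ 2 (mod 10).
352

Using Chinese Remainder Theorem:
M = 47 × 10 = 470
M1 = 10, M2 = 47
y1 = 10^(-1) mod 47 = 33
y2 = 47^(-1) mod 10 = 3
x = (23×10×33 + 2×47×3) mod 470 = 352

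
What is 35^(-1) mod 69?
2

gcd(35, 69) = 1, so the inverse exists.
Extended Euclidean algorithm on (69, 35):
69 = 1 × 35 + 34  ⟹  34 = (1)·69 + (-1)·35
35 = 1 × 34 + 1  ⟹  1 = (-1)·69 + (2)·35
So (2)·35 ≡ 1 (mod 69), i.e. 35^(-1) ≡ 2 (mod 69).
Check: 35 × 2 = 70 ≡ 1 (mod 69)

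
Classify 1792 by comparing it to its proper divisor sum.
abundant

Proper divisors of 1792: sum = 1 + 2 + 4 + 7 + 8 + 14 + 16 + 28 + ... + 224 + 256 + 448 + 896 (17 divisors) = 2296
Since 2296 > 1792, 1792 is abundant.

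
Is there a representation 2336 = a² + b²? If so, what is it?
20² + 44² (a=20, b=44)

Factorization: 2336 = 2^5 × 73
By Fermat: n is sum of two squares iff every prime p ≡ 3 (mod 4) appears to even power.
All primes ≡ 3 (mod 4) appear to even power.
Search a = 0, 1, 2, … for 2336 - a² a perfect square: first hit at a = 20: 2336 - 400 = 1936 = 44².
2336 = 20² + 44² = 400 + 1936 ✓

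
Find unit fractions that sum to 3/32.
1/11 + 1/352

Greedy algorithm:
3/32: ceiling(32/3) = 11, use 1/11
1/352: ceiling(352/1) = 352, use 1/352
Result: 3/32 = 1/11 + 1/352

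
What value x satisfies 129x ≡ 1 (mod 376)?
137

gcd(129, 376) = 1, so the inverse exists.
Extended Euclidean algorithm on (376, 129):
376 = 2 × 129 + 118  ⟹  118 = (1)·376 + (-2)·129
129 = 1 × 118 + 11  ⟹  11 = (-1)·376 + (3)·129
118 = 10 × 11 + 8  ⟹  8 = (11)·376 + (-32)·129
11 = 1 × 8 + 3  ⟹  3 = (-12)·376 + (35)·129
8 = 2 × 3 + 2  ⟹  2 = (35)·376 + (-102)·129
3 = 1 × 2 + 1  ⟹  1 = (-47)·376 + (137)·129
So (137)·129 ≡ 1 (mod 376), i.e. 129^(-1) ≡ 137 (mod 376).
Check: 129 × 137 = 17673 ≡ 1 (mod 376)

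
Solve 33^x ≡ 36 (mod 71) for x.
22

Baby-step giant-step with step n = ⌈√71⌉ = 9.
Baby steps 33^j mod 71 (j:value) for j=0..8: 0:1, 1:33, 2:24, 3:11, 4:8, 5:51, 6:50, 7:17, 8:64.
Giant-step multiplier: 33^(-9) ≡ 33^(70-9) = 33^61 ≡ 67 (mod 71).
Giant steps γ_i = 36·67^i mod 71: γ_0=36, γ_1=69, γ_2=8 (in table at j=4).
x = i·n + j = 2·9 + 4 = 22.
Check: 33^22 ≡ 36 (mod 71).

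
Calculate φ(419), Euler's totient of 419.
418

419 = 419
φ(n) = n × ∏(1 - 1/p) for each prime p dividing n
φ(419) = 419 × (1 - 1/419) = 418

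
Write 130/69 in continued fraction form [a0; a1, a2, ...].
[1; 1, 7, 1, 1, 1, 2]

Euclidean algorithm steps:
130 = 1 × 69 + 61
69 = 1 × 61 + 8
61 = 7 × 8 + 5
8 = 1 × 5 + 3
5 = 1 × 3 + 2
3 = 1 × 2 + 1
2 = 2 × 1 + 0
Continued fraction: [1; 1, 7, 1, 1, 1, 2]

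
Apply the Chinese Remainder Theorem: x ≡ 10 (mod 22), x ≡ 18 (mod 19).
208

Using Chinese Remainder Theorem:
M = 22 × 19 = 418
M1 = 19, M2 = 22
y1 = 19^(-1) mod 22 = 7
y2 = 22^(-1) mod 19 = 13
x = (10×19×7 + 18×22×13) mod 418 = 208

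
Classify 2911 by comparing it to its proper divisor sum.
deficient

Proper divisors of 2911: sum = 1 + 41 + 71 = 113
Since 113 < 2911, 2911 is deficient.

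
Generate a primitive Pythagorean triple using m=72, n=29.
(4343, 4176, 6025)

Euclid's formula: a = m² - n², b = 2mn, c = m² + n²
m = 72, n = 29
a = 72² - 29² = 5184 - 841 = 4343
b = 2 × 72 × 29 = 4176
c = 72² + 29² = 5184 + 841 = 6025
Verification: 4343² + 4176² = 18861649 + 17438976 = 36300625 = 6025² ✓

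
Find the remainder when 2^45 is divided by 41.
32

Repeated squaring. Binary of 45 = 101101.
2^1 ≡ 2 (mod 41); 2^2 ≡ 4 (mod 41); 2^4 ≡ 16 (mod 41); 2^8 ≡ 10 (mod 41); 2^16 ≡ 18 (mod 41); 2^32 ≡ 37 (mod 41)
2^45 = 2^1 × 2^4 × 2^8 × 2^32 ≡ 32 (mod 41)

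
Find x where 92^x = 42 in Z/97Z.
87

Baby-step giant-step with step n = ⌈√97⌉ = 10.
Baby steps 92^j mod 97 (j:value) for j=0..9: 0:1, 1:92, 2:25, 3:69, 4:43, 5:76, 6:8, 7:57, 8:6, 9:67.
Giant-step multiplier: 92^(-10) ≡ 92^(96-10) = 92^86 ≡ 11 (mod 97).
Giant steps γ_i = 42·11^i mod 97: γ_0=42, γ_1=74, γ_2=38, γ_3=30, γ_4=39, γ_5=41, γ_6=63, γ_7=14, γ_8=57 (in table at j=7).
x = i·n + j = 8·10 + 7 = 87.
Check: 92^87 ≡ 42 (mod 97).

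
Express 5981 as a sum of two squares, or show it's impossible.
50² + 59² (a=50, b=59)

Factorization: 5981 = 5981
By Fermat: n is sum of two squares iff every prime p ≡ 3 (mod 4) appears to even power.
All primes ≡ 3 (mod 4) appear to even power.
Search a = 0, 1, 2, … for 5981 - a² a perfect square: first hit at a = 50: 5981 - 2500 = 3481 = 59².
5981 = 50² + 59² = 2500 + 3481 ✓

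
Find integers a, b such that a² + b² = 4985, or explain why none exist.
19² + 68² (a=19, b=68)

Factorization: 4985 = 5 × 997
By Fermat: n is sum of two squares iff every prime p ≡ 3 (mod 4) appears to even power.
All primes ≡ 3 (mod 4) appear to even power.
Search a = 0, 1, 2, … for 4985 - a² a perfect square: first hit at a = 19: 4985 - 361 = 4624 = 68².
4985 = 19² + 68² = 361 + 4624 ✓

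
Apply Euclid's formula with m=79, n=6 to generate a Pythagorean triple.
(6205, 948, 6277)

Euclid's formula: a = m² - n², b = 2mn, c = m² + n²
m = 79, n = 6
a = 79² - 6² = 6241 - 36 = 6205
b = 2 × 79 × 6 = 948
c = 79² + 6² = 6241 + 36 = 6277
Verification: 6205² + 948² = 38502025 + 898704 = 39400729 = 6277² ✓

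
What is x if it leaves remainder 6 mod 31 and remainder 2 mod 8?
130

Using Chinese Remainder Theorem:
M = 31 × 8 = 248
M1 = 8, M2 = 31
y1 = 8^(-1) mod 31 = 4
y2 = 31^(-1) mod 8 = 7
x = (6×8×4 + 2×31×7) mod 248 = 130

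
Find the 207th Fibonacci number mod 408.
34

Matrix identity: Q^n = [[F_(n+1), F_n], [F_n, F_(n-1)]] with Q = [[1,1],[1,0]].
n = 207 = 11001111₂. Square-and-multiply, entries mod 408:
Q^1 = [[1,1],[1,0]]
Q^3 = (Q^1)²·Q = [[3,2],[2,1]]
Q^6 = (Q^3)² = [[13,8],[8,5]]
Q^12 = (Q^6)² = [[233,144],[144,89]]
Q^25 = (Q^12)²·Q = [[217,361],[361,264]]
Q^51 = (Q^25)²·Q = [[171,338],[338,241]]
Q^103 = (Q^51)²·Q = [[405,277],[277,128]]
Q^207 = (Q^103)²·Q = [[387,34],[34,353]]
F_207 mod 408 = Q^207[0][1] = 34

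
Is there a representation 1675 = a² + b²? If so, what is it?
Not possible

Factorization: 1675 = 5^2 × 67
By Fermat: n is sum of two squares iff every prime p ≡ 3 (mod 4) appears to even power.
Prime(s) ≡ 3 (mod 4) with odd exponent: [(67, 1)]
Therefore 1675 cannot be expressed as a² + b².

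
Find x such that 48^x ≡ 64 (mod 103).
24

Baby-step giant-step with step n = ⌈√103⌉ = 11.
Baby steps 48^j mod 103 (j:value) for j=0..10: 0:1, 1:48, 2:38, 3:73, 4:2, 5:96, 6:76, 7:43, 8:4, 9:89, 10:49.
Giant-step multiplier: 48^(-11) ≡ 48^(102-11) = 48^91 ≡ 6 (mod 103).
Giant steps γ_i = 64·6^i mod 103: γ_0=64, γ_1=75, γ_2=38 (in table at j=2).
x = i·n + j = 2·11 + 2 = 24.
Check: 48^24 ≡ 64 (mod 103).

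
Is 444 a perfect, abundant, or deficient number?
abundant

Proper divisors of 444: sum = 1 + 2 + 3 + 4 + 6 + 12 + 37 + 74 + 111 + 148 + 222 = 620
Since 620 > 444, 444 is abundant.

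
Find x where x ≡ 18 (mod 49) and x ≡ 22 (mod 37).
1243

Using Chinese Remainder Theorem:
M = 49 × 37 = 1813
M1 = 37, M2 = 49
y1 = 37^(-1) mod 49 = 4
y2 = 49^(-1) mod 37 = 34
x = (18×37×4 + 22×49×34) mod 1813 = 1243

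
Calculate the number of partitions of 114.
952050665

p(n) counts ways to write n as a sum of positive integers (order ignored).
Euler's pentagonal recurrence: p(k) = p(k-1) + p(k-2) - p(k-5) - p(k-7) + p(k-12) + p(k-15) - ... (offsets j(3j∓1)/2, signs ++--, p(0)=1, p(<0)=0).
DP table for k = 0..113: p(0)=1, p(1)=1, p(2)=2, p(3)=3, p(4)=5, p(5)=7, p(6)=11, p(7)=15, p(8)=22, p(9)=30, p(10)=42, p(11)=56, p(12)=77, p(13)=101, p(14)=135, p(15)=176, p(16)=231, p(17)=297, p(18)=385, p(19)=490, p(20)=627, p(21)=792, p(22)=1002, p(23)=1255, p(24)=1575, p(25)=1958, p(26)=2436, p(27)=3010, p(28)=3718, p(29)=4565, p(30)=5604, p(31)=6842, p(32)=8349, p(33)=10143, p(34)=12310, p(35)=14883, p(36)=17977, p(37)=21637, p(38)=26015, p(39)=31185, p(40)=37338, p(41)=44583, p(42)=53174, p(43)=63261, p(44)=75175, p(45)=89134, p(46)=105558, p(47)=124754, p(48)=147273, p(49)=173525, p(50)=204226, p(51)=239943, p(52)=281589, p(53)=329931, p(54)=386155, p(55)=451276, p(56)=526823, p(57)=614154, p(58)=715220, p(59)=831820, p(60)=966467, p(61)=1121505, p(62)=1300156, p(63)=1505499, p(64)=1741630, p(65)=2012558, p(66)=2323520, p(67)=2679689, p(68)=3087735, p(69)=3554345, p(70)=4087968, p(71)=4697205, p(72)=5392783, p(73)=6185689, p(74)=7089500, p(75)=8118264, p(76)=9289091, p(77)=10619863, p(78)=12132164, p(79)=13848650, p(80)=15796476, p(81)=18004327, p(82)=20506255, p(83)=23338469, p(84)=26543660, p(85)=30167357, p(86)=34262962, p(87)=38887673, p(88)=44108109, p(89)=49995925, p(90)=56634173, p(91)=64112359, p(92)=72533807, p(93)=82010177, p(94)=92669720, p(95)=104651419, p(96)=118114304, p(97)=133230930, p(98)=150198136, p(99)=169229875, p(100)=190569292, p(101)=214481126, p(102)=241265379, p(103)=271248950, p(104)=304801365, p(105)=342325709, p(106)=384276336, p(107)=431149389, p(108)=483502844, p(109)=541946240, p(110)=607163746, p(111)=679903203, p(112)=761002156, p(113)=851376628.
Final step: p(114) = p(113) + p(112) - p(109) - p(107) + p(102) + p(99) - p(92) - p(88) + p(79) + p(74) - p(63) - p(57) + p(44) + p(37) - p(22) - p(14)
= 851376628 + 761002156 - 541946240 - 431149389 + 241265379 + 169229875 - 72533807 - 44108109 + 13848650 + 7089500 - 1505499 - 614154 + 75175 + 21637 - 1002 - 135
= 952050665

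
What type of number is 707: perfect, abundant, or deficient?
deficient

Proper divisors of 707: sum = 1 + 7 + 101 = 109
Since 109 < 707, 707 is deficient.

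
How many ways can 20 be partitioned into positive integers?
627

p(n) counts ways to write n as a sum of positive integers (order ignored).
Euler's pentagonal recurrence: p(k) = p(k-1) + p(k-2) - p(k-5) - p(k-7) + p(k-12) + p(k-15) - ... (offsets j(3j∓1)/2, signs ++--, p(0)=1, p(<0)=0).
DP table for k = 0..19: p(0)=1, p(1)=1, p(2)=2, p(3)=3, p(4)=5, p(5)=7, p(6)=11, p(7)=15, p(8)=22, p(9)=30, p(10)=42, p(11)=56, p(12)=77, p(13)=101, p(14)=135, p(15)=176, p(16)=231, p(17)=297, p(18)=385, p(19)=490.
Final step: p(20) = p(19) + p(18) - p(15) - p(13) + p(8) + p(5)
= 490 + 385 - 176 - 101 + 22 + 7
= 627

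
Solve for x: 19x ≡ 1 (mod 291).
46

gcd(19, 291) = 1, so the inverse exists.
Extended Euclidean algorithm on (291, 19):
291 = 15 × 19 + 6  ⟹  6 = (1)·291 + (-15)·19
19 = 3 × 6 + 1  ⟹  1 = (-3)·291 + (46)·19
So (46)·19 ≡ 1 (mod 291), i.e. 19^(-1) ≡ 46 (mod 291).
Check: 19 × 46 = 874 ≡ 1 (mod 291)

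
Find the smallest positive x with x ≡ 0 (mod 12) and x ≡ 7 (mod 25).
132

Using Chinese Remainder Theorem:
M = 12 × 25 = 300
M1 = 25, M2 = 12
y1 = 25^(-1) mod 12 = 1
y2 = 12^(-1) mod 25 = 23
x = (0×25×1 + 7×12×23) mod 300 = 132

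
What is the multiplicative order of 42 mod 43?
2

43 is prime, so ord(42) divides φ(43) = 42.
Divisors of 42: 1, 2, 3, 6, 7, 14, 21, 42.
Repeated squaring: 42^1 ≡ 42, 42^2 ≡ 1, 42^4 ≡ 1, 42^8 ≡ 1, 42^16 ≡ 1, 42^32 ≡ 1 (mod 43).
Test 42^d mod 43 for each divisor d in increasing order:
42^1 ≡ 42
42^2 ≡ 1  ← first divisor giving 1
The order is 2.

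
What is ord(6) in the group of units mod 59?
58

59 is prime, so ord(6) divides φ(59) = 58.
Divisors of 58: 1, 2, 29, 58.
Repeated squaring: 6^1 ≡ 6, 6^2 ≡ 36, 6^4 ≡ 57, 6^8 ≡ 4, 6^16 ≡ 16, 6^32 ≡ 20 (mod 59).
Test 6^d mod 59 for each divisor d in increasing order:
6^1 ≡ 6
6^2 ≡ 36
6^29 = 6^16·6^8·6^4·6^1 ≡ 58
6^58 = 6^32·6^16·6^8·6^2 ≡ 1  ← first divisor giving 1
The order is 58.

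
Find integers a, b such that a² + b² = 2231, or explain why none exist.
Not possible

Factorization: 2231 = 23 × 97
By Fermat: n is sum of two squares iff every prime p ≡ 3 (mod 4) appears to even power.
Prime(s) ≡ 3 (mod 4) with odd exponent: [(23, 1)]
Therefore 2231 cannot be expressed as a² + b².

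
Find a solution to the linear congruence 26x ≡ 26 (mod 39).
x ≡ 1 (mod 3)

gcd(26, 39) = 13, which divides 26, so solutions exist.
Divide through by 13: 2x ≡ 2 (mod 3).
Find 2^(-1) mod 3 by the extended Euclidean algorithm:
3 = 1 × 2 + 1  ⟹  1 = (1)·3 + (-1)·2
So (-1)·2 ≡ 1 (mod 3), i.e. 2^(-1) ≡ -1 ≡ 2 (mod 3).
x ≡ 2 × 2 = 4 ≡ 1 (mod 3).
Check: 26 × 1 = 26 ≡ 26 (mod 39).
x ≡ 1 (mod 3), giving 13 solutions mod 39.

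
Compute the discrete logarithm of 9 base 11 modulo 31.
4

Baby-step giant-step with step n = ⌈√31⌉ = 6.
Baby steps 11^j mod 31 (j:value) for j=0..5: 0:1, 1:11, 2:28, 3:29, 4:9, 5:6.
h = 9 is already in the table at j=4, so x = 4.
Check: 11^4 ≡ 9 (mod 31).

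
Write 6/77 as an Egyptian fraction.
1/13 + 1/1001

Greedy algorithm:
6/77: ceiling(77/6) = 13, use 1/13
1/1001: ceiling(1001/1) = 1001, use 1/1001
Result: 6/77 = 1/13 + 1/1001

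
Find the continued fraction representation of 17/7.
[2; 2, 3]

Euclidean algorithm steps:
17 = 2 × 7 + 3
7 = 2 × 3 + 1
3 = 3 × 1 + 0
Continued fraction: [2; 2, 3]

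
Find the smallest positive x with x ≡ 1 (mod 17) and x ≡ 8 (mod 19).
103

Using Chinese Remainder Theorem:
M = 17 × 19 = 323
M1 = 19, M2 = 17
y1 = 19^(-1) mod 17 = 9
y2 = 17^(-1) mod 19 = 9
x = (1×19×9 + 8×17×9) mod 323 = 103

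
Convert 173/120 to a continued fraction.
[1; 2, 3, 1, 3, 1, 2]

Euclidean algorithm steps:
173 = 1 × 120 + 53
120 = 2 × 53 + 14
53 = 3 × 14 + 11
14 = 1 × 11 + 3
11 = 3 × 3 + 2
3 = 1 × 2 + 1
2 = 2 × 1 + 0
Continued fraction: [1; 2, 3, 1, 3, 1, 2]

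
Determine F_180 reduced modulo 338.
170

Matrix identity: Q^n = [[F_(n+1), F_n], [F_n, F_(n-1)]] with Q = [[1,1],[1,0]].
n = 180 = 10110100₂. Square-and-multiply, entries mod 338:
Q^1 = [[1,1],[1,0]]
Q^2 = (Q^1)² = [[2,1],[1,1]]
Q^5 = (Q^2)²·Q = [[8,5],[5,3]]
Q^11 = (Q^5)²·Q = [[144,89],[89,55]]
Q^22 = (Q^11)² = [[265,135],[135,130]]
Q^45 = (Q^22)²·Q = [[153,232],[232,259]]
Q^90 = (Q^45)² = [[169,268],[268,239]]
Q^180 = (Q^90)² = [[337,170],[170,167]]
F_180 mod 338 = Q^180[0][1] = 170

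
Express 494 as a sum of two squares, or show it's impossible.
Not possible

Factorization: 494 = 2 × 13 × 19
By Fermat: n is sum of two squares iff every prime p ≡ 3 (mod 4) appears to even power.
Prime(s) ≡ 3 (mod 4) with odd exponent: [(19, 1)]
Therefore 494 cannot be expressed as a² + b².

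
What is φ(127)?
126

127 = 127
φ(n) = n × ∏(1 - 1/p) for each prime p dividing n
φ(127) = 127 × (1 - 1/127) = 126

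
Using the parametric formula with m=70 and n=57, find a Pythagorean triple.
(1651, 7980, 8149)

Euclid's formula: a = m² - n², b = 2mn, c = m² + n²
m = 70, n = 57
a = 70² - 57² = 4900 - 3249 = 1651
b = 2 × 70 × 57 = 7980
c = 70² + 57² = 4900 + 3249 = 8149
Verification: 1651² + 7980² = 2725801 + 63680400 = 66406201 = 8149² ✓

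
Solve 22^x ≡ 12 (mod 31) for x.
17

Baby-step giant-step with step n = ⌈√31⌉ = 6.
Baby steps 22^j mod 31 (j:value) for j=0..5: 0:1, 1:22, 2:19, 3:15, 4:20, 5:6.
Giant-step multiplier: 22^(-6) ≡ 22^(30-6) = 22^24 ≡ 4 (mod 31).
Giant steps γ_i = 12·4^i mod 31: γ_0=12, γ_1=17, γ_2=6 (in table at j=5).
x = i·n + j = 2·6 + 5 = 17.
Check: 22^17 ≡ 12 (mod 31).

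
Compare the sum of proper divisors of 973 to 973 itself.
deficient

Proper divisors of 973: sum = 1 + 7 + 139 = 147
Since 147 < 973, 973 is deficient.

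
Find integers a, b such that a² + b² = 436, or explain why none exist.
6² + 20² (a=6, b=20)

Factorization: 436 = 2^2 × 109
By Fermat: n is sum of two squares iff every prime p ≡ 3 (mod 4) appears to even power.
All primes ≡ 3 (mod 4) appear to even power.
Search a = 0, 1, 2, … for 436 - a² a perfect square: first hit at a = 6: 436 - 36 = 400 = 20².
436 = 6² + 20² = 36 + 400 ✓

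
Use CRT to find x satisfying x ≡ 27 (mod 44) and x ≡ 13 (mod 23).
335

Using Chinese Remainder Theorem:
M = 44 × 23 = 1012
M1 = 23, M2 = 44
y1 = 23^(-1) mod 44 = 23
y2 = 44^(-1) mod 23 = 11
x = (27×23×23 + 13×44×11) mod 1012 = 335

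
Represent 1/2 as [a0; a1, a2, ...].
[0; 2]

Euclidean algorithm steps:
1 = 0 × 2 + 1
2 = 2 × 1 + 0
Continued fraction: [0; 2]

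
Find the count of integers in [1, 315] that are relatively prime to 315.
144

315 = 3^2 × 5 × 7
φ(n) = n × ∏(1 - 1/p) for each prime p dividing n
φ(315) = 315 × (1 - 1/3) × (1 - 1/5) × (1 - 1/7) = 144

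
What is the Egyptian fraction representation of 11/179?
1/17 + 1/381 + 1/231877 + 1/134417125946 + 1/36135927495031235663886

Greedy algorithm:
11/179: ceiling(179/11) = 17, use 1/17
8/3043: ceiling(3043/8) = 381, use 1/381
5/1159383: ceiling(1159383/5) = 231877, use 1/231877
2/268834251891: ceiling(268834251891/2) = 134417125946, use 1/134417125946
1/36135927495031235663886: ceiling(36135927495031235663886/1) = 36135927495031235663886, use 1/36135927495031235663886
Result: 11/179 = 1/17 + 1/381 + 1/231877 + 1/134417125946 + 1/36135927495031235663886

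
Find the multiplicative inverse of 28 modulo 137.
93

gcd(28, 137) = 1, so the inverse exists.
Extended Euclidean algorithm on (137, 28):
137 = 4 × 28 + 25  ⟹  25 = (1)·137 + (-4)·28
28 = 1 × 25 + 3  ⟹  3 = (-1)·137 + (5)·28
25 = 8 × 3 + 1  ⟹  1 = (9)·137 + (-44)·28
So (-44)·28 ≡ 1 (mod 137), i.e. 28^(-1) ≡ -44 ≡ 93 (mod 137).
Check: 28 × 93 = 2604 ≡ 1 (mod 137)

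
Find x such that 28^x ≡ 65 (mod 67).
4

Baby-step giant-step with step n = ⌈√67⌉ = 9.
Baby steps 28^j mod 67 (j:value) for j=0..8: 0:1, 1:28, 2:47, 3:43, 4:65, 5:11, 6:40, 7:48, 8:4.
h = 65 is already in the table at j=4, so x = 4.
Check: 28^4 ≡ 65 (mod 67).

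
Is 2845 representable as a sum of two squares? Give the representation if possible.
6² + 53² (a=6, b=53)

Factorization: 2845 = 5 × 569
By Fermat: n is sum of two squares iff every prime p ≡ 3 (mod 4) appears to even power.
All primes ≡ 3 (mod 4) appear to even power.
Search a = 0, 1, 2, … for 2845 - a² a perfect square: first hit at a = 6: 2845 - 36 = 2809 = 53².
2845 = 6² + 53² = 36 + 2809 ✓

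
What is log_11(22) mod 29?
10

Baby-step giant-step with step n = ⌈√29⌉ = 6.
Baby steps 11^j mod 29 (j:value) for j=0..5: 0:1, 1:11, 2:5, 3:26, 4:25, 5:14.
Giant-step multiplier: 11^(-6) ≡ 11^(28-6) = 11^22 ≡ 13 (mod 29).
Giant steps γ_i = 22·13^i mod 29: γ_0=22, γ_1=25 (in table at j=4).
x = i·n + j = 1·6 + 4 = 10.
Check: 11^10 ≡ 22 (mod 29).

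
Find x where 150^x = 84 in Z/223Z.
197

Baby-step giant-step with step n = ⌈√223⌉ = 15.
Baby steps 150^j mod 223 (j:value) for j=0..14: 0:1, 1:150, 2:200, 3:118, 4:83, 5:185, 6:98, 7:205, 8:199, 9:191, 10:106, 11:67, 12:15, 13:20, 14:101.
Giant-step multiplier: 150^(-15) ≡ 150^(222-15) = 150^207 ≡ 207 (mod 223).
Giant steps γ_i = 84·207^i mod 223: γ_0=84, γ_1=217, γ_2=96, γ_3=25, γ_4=46, γ_5=156, γ_6=180, γ_7=19, γ_8=142, γ_9=181, γ_10=3, γ_11=175, γ_12=99, γ_13=200 (in table at j=2).
x = i·n + j = 13·15 + 2 = 197.
Check: 150^197 ≡ 84 (mod 223).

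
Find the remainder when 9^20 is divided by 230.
71

Repeated squaring. Binary of 20 = 10100.
9^1 ≡ 9 (mod 230); 9^2 ≡ 81 (mod 230); 9^4 ≡ 121 (mod 230); 9^8 ≡ 151 (mod 230); 9^16 ≡ 31 (mod 230)
9^20 = 9^4 × 9^16 ≡ 71 (mod 230)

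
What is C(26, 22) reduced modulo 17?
7

Using Lucas' theorem:
Write n=26 and k=22 in base 17:
n in base 17: [1, 9]
k in base 17: [1, 5]
C(26,22) mod 17 = ∏ C(n_i, k_i) mod 17
Digit binomials (mod 17): C(1,1) = 1; C(9,5) = 126 ≡ 7
Product: 1 × 7 = 7 ≡ 7 (mod 17)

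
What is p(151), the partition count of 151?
45060624582

p(n) counts ways to write n as a sum of positive integers (order ignored).
Euler's pentagonal recurrence: p(k) = p(k-1) + p(k-2) - p(k-5) - p(k-7) + p(k-12) + p(k-15) - ... (offsets j(3j∓1)/2, signs ++--, p(0)=1, p(<0)=0).
DP table for k = 0..150: p(0)=1, p(1)=1, p(2)=2, p(3)=3, p(4)=5, p(5)=7, p(6)=11, p(7)=15, p(8)=22, p(9)=30, p(10)=42, p(11)=56, p(12)=77, p(13)=101, p(14)=135, p(15)=176, p(16)=231, p(17)=297, p(18)=385, p(19)=490, p(20)=627, p(21)=792, p(22)=1002, p(23)=1255, p(24)=1575, p(25)=1958, p(26)=2436, p(27)=3010, p(28)=3718, p(29)=4565, p(30)=5604, p(31)=6842, p(32)=8349, p(33)=10143, p(34)=12310, p(35)=14883, p(36)=17977, p(37)=21637, p(38)=26015, p(39)=31185, p(40)=37338, p(41)=44583, p(42)=53174, p(43)=63261, p(44)=75175, p(45)=89134, p(46)=105558, p(47)=124754, p(48)=147273, p(49)=173525, p(50)=204226, p(51)=239943, p(52)=281589, p(53)=329931, p(54)=386155, p(55)=451276, p(56)=526823, p(57)=614154, p(58)=715220, p(59)=831820, p(60)=966467, p(61)=1121505, p(62)=1300156, p(63)=1505499, p(64)=1741630, p(65)=2012558, p(66)=2323520, p(67)=2679689, p(68)=3087735, p(69)=3554345, p(70)=4087968, p(71)=4697205, p(72)=5392783, p(73)=6185689, p(74)=7089500, p(75)=8118264, p(76)=9289091, p(77)=10619863, p(78)=12132164, p(79)=13848650, p(80)=15796476, p(81)=18004327, p(82)=20506255, p(83)=23338469, p(84)=26543660, p(85)=30167357, p(86)=34262962, p(87)=38887673, p(88)=44108109, p(89)=49995925, p(90)=56634173, p(91)=64112359, p(92)=72533807, p(93)=82010177, p(94)=92669720, p(95)=104651419, p(96)=118114304, p(97)=133230930, p(98)=150198136, p(99)=169229875, p(100)=190569292, p(101)=214481126, p(102)=241265379, p(103)=271248950, p(104)=304801365, p(105)=342325709, p(106)=384276336, p(107)=431149389, p(108)=483502844, p(109)=541946240, p(110)=607163746, p(111)=679903203, p(112)=761002156, p(113)=851376628, p(114)=952050665, p(115)=1064144451, p(116)=1188908248, p(117)=1327710076, p(118)=1482074143, p(119)=1653668665, p(120)=1844349560, p(121)=2056148051, p(122)=2291320912, p(123)=2552338241, p(124)=2841940500, p(125)=3163127352, p(126)=3519222692, p(127)=3913864295, p(128)=4351078600, p(129)=4835271870, p(130)=5371315400, p(131)=5964539504, p(132)=6620830889, p(133)=7346629512, p(134)=8149040695, p(135)=9035836076, p(136)=10015581680, p(137)=11097645016, p(138)=12292341831, p(139)=13610949895, p(140)=15065878135, p(141)=16670689208, p(142)=18440293320, p(143)=20390982757, p(144)=22540654445, p(145)=24908858009, p(146)=27517052599, p(147)=30388671978, p(148)=33549419497, p(149)=37027355200, p(150)=40853235313.
Final step: p(151) = p(150) + p(149) - p(146) - p(144) + p(139) + p(136) - p(129) - p(125) + p(116) + p(111) - p(100) - p(94) + p(81) + p(74) - p(59) - p(51) + p(34) + p(25) - p(6)
= 40853235313 + 37027355200 - 27517052599 - 22540654445 + 13610949895 + 10015581680 - 4835271870 - 3163127352 + 1188908248 + 679903203 - 190569292 - 92669720 + 18004327 + 7089500 - 831820 - 239943 + 12310 + 1958 - 11
= 45060624582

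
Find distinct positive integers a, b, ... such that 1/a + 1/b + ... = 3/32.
1/11 + 1/352

Greedy algorithm:
3/32: ceiling(32/3) = 11, use 1/11
1/352: ceiling(352/1) = 352, use 1/352
Result: 3/32 = 1/11 + 1/352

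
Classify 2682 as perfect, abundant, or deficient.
abundant

Proper divisors of 2682: sum = 1 + 2 + 3 + 6 + 9 + 18 + 149 + 298 + 447 + 894 + 1341 = 3168
Since 3168 > 2682, 2682 is abundant.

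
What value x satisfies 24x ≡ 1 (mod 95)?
4

gcd(24, 95) = 1, so the inverse exists.
Extended Euclidean algorithm on (95, 24):
95 = 3 × 24 + 23  ⟹  23 = (1)·95 + (-3)·24
24 = 1 × 23 + 1  ⟹  1 = (-1)·95 + (4)·24
So (4)·24 ≡ 1 (mod 95), i.e. 24^(-1) ≡ 4 (mod 95).
Check: 24 × 4 = 96 ≡ 1 (mod 95)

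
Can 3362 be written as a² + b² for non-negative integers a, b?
31² + 49² (a=31, b=49)

Factorization: 3362 = 2 × 41^2
By Fermat: n is sum of two squares iff every prime p ≡ 3 (mod 4) appears to even power.
All primes ≡ 3 (mod 4) appear to even power.
Search a = 0, 1, 2, … for 3362 - a² a perfect square: first hit at a = 31: 3362 - 961 = 2401 = 49².
3362 = 31² + 49² = 961 + 2401 ✓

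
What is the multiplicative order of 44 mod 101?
20

101 is prime, so ord(44) divides φ(101) = 100.
Divisors of 100: 1, 2, 4, 5, 10, 20, 25, 50, 100.
Repeated squaring: 44^1 ≡ 44, 44^2 ≡ 17, 44^4 ≡ 87, 44^8 ≡ 95, 44^16 ≡ 36, 44^32 ≡ 84, 44^64 ≡ 87 (mod 101).
Test 44^d mod 101 for each divisor d in increasing order:
44^1 ≡ 44
44^2 ≡ 17
44^4 ≡ 87
44^5 = 44^4·44^1 ≡ 91
44^10 = 44^8·44^2 ≡ 100
44^20 = 44^16·44^4 ≡ 1  ← first divisor giving 1
The order is 20.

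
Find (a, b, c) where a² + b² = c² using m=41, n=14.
(1485, 1148, 1877)

Euclid's formula: a = m² - n², b = 2mn, c = m² + n²
m = 41, n = 14
a = 41² - 14² = 1681 - 196 = 1485
b = 2 × 41 × 14 = 1148
c = 41² + 14² = 1681 + 196 = 1877
Verification: 1485² + 1148² = 2205225 + 1317904 = 3523129 = 1877² ✓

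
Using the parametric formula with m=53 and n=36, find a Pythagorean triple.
(1513, 3816, 4105)

Euclid's formula: a = m² - n², b = 2mn, c = m² + n²
m = 53, n = 36
a = 53² - 36² = 2809 - 1296 = 1513
b = 2 × 53 × 36 = 3816
c = 53² + 36² = 2809 + 1296 = 4105
Verification: 1513² + 3816² = 2289169 + 14561856 = 16851025 = 4105² ✓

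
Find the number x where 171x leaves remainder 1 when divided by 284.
191

gcd(171, 284) = 1, so the inverse exists.
Extended Euclidean algorithm on (284, 171):
284 = 1 × 171 + 113  ⟹  113 = (1)·284 + (-1)·171
171 = 1 × 113 + 58  ⟹  58 = (-1)·284 + (2)·171
113 = 1 × 58 + 55  ⟹  55 = (2)·284 + (-3)·171
58 = 1 × 55 + 3  ⟹  3 = (-3)·284 + (5)·171
55 = 18 × 3 + 1  ⟹  1 = (56)·284 + (-93)·171
So (-93)·171 ≡ 1 (mod 284), i.e. 171^(-1) ≡ -93 ≡ 191 (mod 284).
Check: 171 × 191 = 32661 ≡ 1 (mod 284)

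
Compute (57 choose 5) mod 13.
1

Using Lucas' theorem:
Write n=57 and k=5 in base 13:
n in base 13: [4, 5]
k in base 13: [0, 5]
C(57,5) mod 13 = ∏ C(n_i, k_i) mod 13
Digit binomials (mod 13): C(4,0) = 1; C(5,5) = 1
Product: 1 × 1 = 1 ≡ 1 (mod 13)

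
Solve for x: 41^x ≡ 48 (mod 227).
166

Baby-step giant-step with step n = ⌈√227⌉ = 16.
Baby steps 41^j mod 227 (j:value) for j=0..15: 0:1, 1:41, 2:92, 3:140, 4:65, 5:168, 6:78, 7:20, 8:139, 9:24, 10:76, 11:165, 12:182, 13:198, 14:173, 15:56.
Giant-step multiplier: 41^(-16) ≡ 41^(226-16) = 41^210 ≡ 131 (mod 227).
Giant steps γ_i = 48·131^i mod 227: γ_0=48, γ_1=159, γ_2=172, γ_3=59, γ_4=11, γ_5=79, γ_6=134, γ_7=75, γ_8=64, γ_9=212, γ_10=78 (in table at j=6).
x = i·n + j = 10·16 + 6 = 166.
Check: 41^166 ≡ 48 (mod 227).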